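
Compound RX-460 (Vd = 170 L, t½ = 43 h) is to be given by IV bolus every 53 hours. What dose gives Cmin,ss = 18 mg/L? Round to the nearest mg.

4130 mg

τ/t½ = 53/43 ≈ 1.2326, so f = (1/2)^(53/43) ≈ 0.425562.
Cmin,ss = (D/Vd)·f/(1−f), so D = Cmin,ss·Vd·(1−f)/f.
D = 18 × 170 × (1−f)/f ≈ 18 × 170 × 1.34983 ≈ 4130.48 mg.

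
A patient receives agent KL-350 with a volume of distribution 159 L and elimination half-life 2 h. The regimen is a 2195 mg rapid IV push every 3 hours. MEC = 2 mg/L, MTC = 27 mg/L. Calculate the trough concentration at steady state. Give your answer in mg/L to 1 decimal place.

k = ln2/t½ = ln2/2 ≈ 0.346574 h⁻¹; fraction remaining f = e^(−kτ) = e^(−0.346574×3) ≈ 0.3536.
Accumulation ratio R = 1/(1 − f) ≈ 1/0.6464 ≈ 1.5470.
Single-dose peak C₀ = D/Vd = 2195/159 ≈ 13.805 mg/L.
Cmax,ss = C₀/(1 − f) ≈ 13.805/0.6464 ≈ 21.357 mg/L.
One interval later, Cmin,ss = Cmax,ss·e^(−kτ) ≈ 21.357 × 0.3536 ≈ 7.552 mg/L.
Trough 7.6 mg/L vs MEC 2 mg/L: adequate.

7.6 mg/L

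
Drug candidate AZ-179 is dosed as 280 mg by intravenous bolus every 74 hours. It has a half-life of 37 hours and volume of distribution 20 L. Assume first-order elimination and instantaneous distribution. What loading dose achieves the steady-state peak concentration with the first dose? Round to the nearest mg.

373 mg

f = (1/2)^(74/37) ≈ 0.250000; accumulation ratio R = 1/(1−f) ≈ 1.33333.
Loading dose to hit Cmax,ss on first dose: D_load = D_maint·R ≈ 280 × 1.33333 ≈ 373.33 mg.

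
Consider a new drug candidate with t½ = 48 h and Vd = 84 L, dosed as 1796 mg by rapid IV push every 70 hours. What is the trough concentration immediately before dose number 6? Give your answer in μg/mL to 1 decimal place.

f = (1/2)^(τ/t½) = (1/2)^(70/48) ≈ 0.3639.
C₀ = D/Vd = 1796/84 ≈ 21.381 μg/mL.
Before the 6th dose, 5 doses have been given. Superposition: Cmin = C₀·(f + f² + … + f^5).
≈ 21.381 × (0.3639 + 0.1324 + 0.0482 + 0.0175 + 0.0064) ≈ 21.381 × 0.5684 ≈ 12.153 μg/mL.

12.2 μg/mL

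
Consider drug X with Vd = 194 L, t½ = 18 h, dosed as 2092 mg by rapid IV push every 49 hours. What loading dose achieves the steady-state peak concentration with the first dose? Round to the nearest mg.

2466 mg

f = (1/2)^(49/18) ≈ 0.151541; accumulation ratio R = 1/(1−f) ≈ 1.17861.
Loading dose to hit Cmax,ss on first dose: D_load = D_maint·R ≈ 2092 × 1.17861 ≈ 2465.65 mg.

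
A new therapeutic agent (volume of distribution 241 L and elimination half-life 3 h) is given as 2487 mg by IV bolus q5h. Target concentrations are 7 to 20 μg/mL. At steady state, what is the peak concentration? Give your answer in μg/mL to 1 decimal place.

τ/t½ = 5/3 ≈ 1.6667, so fraction remaining f = (1/2)^(5/3) ≈ 0.3150.
At steady state, accumulation factor R = 1/(1 − e^(−kτ)) ≈ 1.4599.
Single-dose peak C₀ = D/Vd = 2487/241 ≈ 10.320 μg/mL.
Steady-state peak Cmax,ss = C₀·R ≈ 10.320 × 1.4599 ≈ 15.066 μg/mL.
Peak 15.1 μg/mL vs MTC 20 μg/mL: below toxic threshold.

15.1 μg/mL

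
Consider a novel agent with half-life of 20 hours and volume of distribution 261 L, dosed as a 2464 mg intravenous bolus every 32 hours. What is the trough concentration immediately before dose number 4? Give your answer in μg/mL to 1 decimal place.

4.5 μg/mL

f = (1/2)^(τ/t½) = (1/2)^(32/20) ≈ 0.3299.
C₀ = D/Vd = 2464/261 ≈ 9.441 μg/mL.
Before the 4th dose, 3 doses have been given. Superposition: Cmin = C₀·(f + f² + … + f^3).
≈ 9.441 × (0.3299 + 0.1088 + 0.0359) ≈ 9.441 × 0.4746 ≈ 4.481 μg/mL.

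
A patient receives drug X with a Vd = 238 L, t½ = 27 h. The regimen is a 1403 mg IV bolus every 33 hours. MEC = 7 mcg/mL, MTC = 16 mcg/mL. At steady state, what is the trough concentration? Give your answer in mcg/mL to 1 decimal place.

k = ln2/t½ = ln2/27 ≈ 0.025672 h⁻¹; fraction remaining f = e^(−kτ) = e^(−0.025672×33) ≈ 0.4286.
At steady state, accumulation factor R = 1/(1 − e^(−kτ)) ≈ 1.7501.
Single-dose peak C₀ = D/Vd = 1403/238 ≈ 5.895 mcg/mL.
Cmax,ss = C₀/(1 − f) ≈ 5.895/0.5714 ≈ 10.317 mcg/mL.
Steady-state trough Cmin,ss = Cmax,ss·f ≈ 10.317 × 0.4286 ≈ 4.422 mcg/mL.
Trough 4.4 mcg/mL vs MEC 7 mcg/mL: subtherapeutic.

4.4 mcg/mL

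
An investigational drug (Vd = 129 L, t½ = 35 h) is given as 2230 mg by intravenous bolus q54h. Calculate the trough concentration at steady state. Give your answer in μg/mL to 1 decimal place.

9.0 μg/mL

τ/t½ = 54/35 ≈ 1.5429, so fraction remaining f = (1/2)^(54/35) ≈ 0.3432.
Single-dose peak C₀ = D/Vd = 2230/129 ≈ 17.287 μg/mL.
Steady-state trough Cmin,ss = C₀·f/(1−f) ≈ 17.287 × 0.3432/0.6568 ≈ 9.033 μg/mL.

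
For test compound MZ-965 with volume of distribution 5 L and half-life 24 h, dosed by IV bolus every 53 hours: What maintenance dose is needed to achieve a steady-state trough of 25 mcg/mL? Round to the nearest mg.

τ/t½ = 53/24 ≈ 2.2083, so f = (1/2)^(53/24) ≈ 0.216384.
Cmin,ss = (D/Vd)·f/(1−f), so D = Cmin,ss·Vd·(1−f)/f.
D = 25 × 5 × (1−f)/f ≈ 25 × 5 × 3.62141 ≈ 452.68 mg.

453 mg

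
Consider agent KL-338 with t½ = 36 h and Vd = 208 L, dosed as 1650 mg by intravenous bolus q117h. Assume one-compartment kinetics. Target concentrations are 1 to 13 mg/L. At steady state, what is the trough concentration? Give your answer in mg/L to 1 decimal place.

k = ln2/t½ = ln2/36 ≈ 0.019254 h⁻¹; fraction remaining f = e^(−kτ) = e^(−0.019254×117) ≈ 0.1051.
At steady state, accumulation factor R = 1/(1 − e^(−kτ)) ≈ 1.1174.
Each bolus raises the concentration by D/Vd = 1650/208 ≈ 7.933 mg/L.
Cmax,ss = C₀/(1 − f) ≈ 7.933/0.8949 ≈ 8.865 mg/L.
Steady-state trough Cmin,ss = Cmax,ss·f ≈ 8.865 × 0.1051 ≈ 0.932 mg/L.
Trough 0.9 mg/L vs MEC 1 mg/L: subtherapeutic.

0.9 mg/L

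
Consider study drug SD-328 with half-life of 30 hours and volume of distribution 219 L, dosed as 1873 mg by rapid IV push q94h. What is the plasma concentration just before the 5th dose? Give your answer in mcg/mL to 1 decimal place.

1.1 mcg/mL

f = (1/2)^(τ/t½) = (1/2)^(94/30) ≈ 0.1140.
C₀ = D/Vd = 1873/219 ≈ 8.553 mcg/mL.
Before the 5th dose, 4 doses have been given. Superposition: Cmin = C₀·(f + f² + … + f^4).
≈ 8.553 × (0.1140 + 0.0130 + 0.0015 + 0.0002) ≈ 8.553 × 0.1287 ≈ 1.101 mcg/mL.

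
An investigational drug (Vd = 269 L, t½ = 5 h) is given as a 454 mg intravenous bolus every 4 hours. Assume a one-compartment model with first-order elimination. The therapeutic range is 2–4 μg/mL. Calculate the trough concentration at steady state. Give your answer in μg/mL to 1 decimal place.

Over one 4-h interval, 4/5 ≈ 0.8 half-lives elapse, leaving f ≈ 0.5743 of each dose.
Single-dose peak C₀ = D/Vd = 454/269 ≈ 1.688 μg/mL.
Steady-state trough Cmin,ss = C₀·f/(1−f) ≈ 1.688 × 0.5743/0.4257 ≈ 2.277 μg/mL.
Trough 2.3 μg/mL vs MEC 2 μg/mL: adequate.

2.3 μg/mL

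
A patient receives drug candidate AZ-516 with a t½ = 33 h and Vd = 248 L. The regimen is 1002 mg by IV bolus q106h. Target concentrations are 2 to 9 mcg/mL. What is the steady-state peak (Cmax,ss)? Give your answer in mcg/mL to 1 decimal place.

4.5 mcg/mL

τ/t½ = 106/33 ≈ 3.2121, so fraction remaining f = (1/2)^(106/33) ≈ 0.1079.
Accumulation ratio R = 1/(1 − f) ≈ 1/0.8921 ≈ 1.1210.
Each bolus raises the concentration by D/Vd = 1002/248 ≈ 4.040 mcg/mL.
Steady-state peak Cmax,ss = C₀·R ≈ 4.040 × 1.1210 ≈ 4.529 mcg/mL.
Peak 4.5 mcg/mL vs MTC 9 mcg/mL: below toxic threshold.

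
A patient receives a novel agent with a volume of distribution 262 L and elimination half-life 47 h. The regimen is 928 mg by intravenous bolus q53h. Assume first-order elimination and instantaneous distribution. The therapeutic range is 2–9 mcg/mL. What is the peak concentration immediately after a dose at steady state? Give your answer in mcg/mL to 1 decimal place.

6.5 mcg/mL

k = ln2/t½ = ln2/47 ≈ 0.014748 h⁻¹; fraction remaining f = e^(−kτ) = e^(−0.014748×53) ≈ 0.4577.
Accumulation ratio R = 1/(1 − f) ≈ 1/0.5423 ≈ 1.8440.
Each bolus raises the concentration by D/Vd = 928/262 ≈ 3.542 mcg/mL.
Steady-state peak Cmax,ss = C₀·R ≈ 3.542 × 1.8440 ≈ 6.531 mcg/mL.
Peak 6.5 mcg/mL vs MTC 9 mcg/mL: below toxic threshold.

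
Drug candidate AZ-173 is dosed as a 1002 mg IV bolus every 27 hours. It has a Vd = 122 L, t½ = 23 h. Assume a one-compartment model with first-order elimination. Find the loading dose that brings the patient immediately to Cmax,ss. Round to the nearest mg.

1800 mg

f = (1/2)^(27/23) ≈ 0.443218; accumulation ratio R = 1/(1−f) ≈ 1.79604.
Loading dose to hit Cmax,ss on first dose: D_load = D_maint·R ≈ 1002 × 1.79604 ≈ 1799.63 mg.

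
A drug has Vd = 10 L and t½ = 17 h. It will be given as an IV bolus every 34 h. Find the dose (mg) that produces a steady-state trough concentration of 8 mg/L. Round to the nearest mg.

240 mg

τ/t½ = 34/17 ≈ 2, so f = (1/2)^(34/17) ≈ 0.250000.
Cmin,ss = (D/Vd)·f/(1−f), so D = Cmin,ss·Vd·(1−f)/f.
D = 8 × 10 × (1−f)/f ≈ 8 × 10 × 3.00000 ≈ 240.00 mg.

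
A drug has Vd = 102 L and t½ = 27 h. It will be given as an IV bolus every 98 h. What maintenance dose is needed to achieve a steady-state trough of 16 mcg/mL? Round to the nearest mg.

18568 mg

τ/t½ = 98/27 ≈ 3.6296, so f = (1/2)^(98/27) ≈ 0.080793.
Cmin,ss = (D/Vd)·f/(1−f), so D = Cmin,ss·Vd·(1−f)/f.
D = 16 × 102 × (1−f)/f ≈ 16 × 102 × 11.37731 ≈ 18567.77 mg.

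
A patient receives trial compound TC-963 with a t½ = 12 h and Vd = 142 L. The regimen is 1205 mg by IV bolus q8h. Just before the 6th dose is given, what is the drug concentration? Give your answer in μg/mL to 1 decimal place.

13.0 μg/mL

f = (1/2)^(τ/t½) = (1/2)^(8/12) ≈ 0.6300.
C₀ = D/Vd = 1205/142 ≈ 8.486 μg/mL.
Before the 6th dose, 5 doses have been given. Superposition: Cmin = C₀·(f + f² + … + f^5).
≈ 8.486 × (0.6300 + 0.3969 + 0.2500 + 0.1575 + 0.0992) ≈ 8.486 × 1.5336 ≈ 13.014 μg/mL.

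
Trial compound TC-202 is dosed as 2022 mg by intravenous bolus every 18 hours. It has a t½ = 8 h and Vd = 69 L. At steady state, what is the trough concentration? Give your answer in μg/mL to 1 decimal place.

7.8 μg/mL

τ/t½ = 18/8 ≈ 2.25, so fraction remaining f = (1/2)^(18/8) ≈ 0.2102.
At steady state, accumulation factor R = 1/(1 − e^(−kτ)) ≈ 1.2661.
Each bolus raises the concentration by D/Vd = 2022/69 ≈ 29.304 μg/mL.
Steady-state peak Cmax,ss = C₀·R ≈ 29.304 × 1.2661 ≈ 37.102 μg/mL.
Steady-state trough Cmin,ss = Cmax,ss·f ≈ 37.102 × 0.2102 ≈ 7.799 μg/mL.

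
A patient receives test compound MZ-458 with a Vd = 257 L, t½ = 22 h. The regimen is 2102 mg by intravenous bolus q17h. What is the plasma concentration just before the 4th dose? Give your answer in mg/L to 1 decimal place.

9.2 mg/L

f = (1/2)^(τ/t½) = (1/2)^(17/22) ≈ 0.5853.
C₀ = D/Vd = 2102/257 ≈ 8.179 mg/L.
Before the 4th dose, 3 doses have been given. Superposition: Cmin = C₀·(f + f² + … + f^3).
≈ 8.179 × (0.5853 + 0.3426 + 0.2005) ≈ 8.179 × 1.1284 ≈ 9.229 mg/L.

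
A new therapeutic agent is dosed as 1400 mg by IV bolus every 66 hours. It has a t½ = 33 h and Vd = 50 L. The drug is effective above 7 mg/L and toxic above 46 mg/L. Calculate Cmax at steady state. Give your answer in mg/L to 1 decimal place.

37.3 mg/L

τ = 66 h = 2 half-lives, so f = (1/2)^2 = 0.25.
Accumulation ratio R = 1/(1 − f) = 1/0.75 = 4/3.
Single-dose peak C₀ = D/Vd = 1400/50 = 28 mg/L.
Steady-state peak Cmax,ss = C₀·R = 28 × 4/3 ≈ 37.333 mg/L.
Peak 37.3 mg/L vs MTC 46 mg/L: below toxic threshold.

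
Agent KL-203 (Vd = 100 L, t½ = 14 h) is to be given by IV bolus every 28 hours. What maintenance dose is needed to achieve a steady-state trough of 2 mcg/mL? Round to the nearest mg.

600 mg

τ/t½ = 28/14 ≈ 2, so f = (1/2)^(28/14) ≈ 0.250000.
Cmin,ss = (D/Vd)·f/(1−f), so D = Cmin,ss·Vd·(1−f)/f.
D = 2 × 100 × (1−f)/f ≈ 2 × 100 × 3.00000 ≈ 600.00 mg.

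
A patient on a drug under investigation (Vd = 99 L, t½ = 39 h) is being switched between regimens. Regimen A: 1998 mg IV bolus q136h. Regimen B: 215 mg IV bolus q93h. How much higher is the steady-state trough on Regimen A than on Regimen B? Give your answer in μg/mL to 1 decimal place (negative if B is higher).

1.5 μg/mL

Regimen A: f = (1/2)^(136/39) ≈ 0.0892; Cmin,ss = (1998/99)·f/(1−f) ≈ 1.977 μg/mL.
Regimen B: f = (1/2)^(93/39) ≈ 0.1915; Cmin,ss = (215/99)·f/(1−f) ≈ 0.514 μg/mL.
Difference ≈ 1.977 − 0.514 ≈ 1.463 μg/mL.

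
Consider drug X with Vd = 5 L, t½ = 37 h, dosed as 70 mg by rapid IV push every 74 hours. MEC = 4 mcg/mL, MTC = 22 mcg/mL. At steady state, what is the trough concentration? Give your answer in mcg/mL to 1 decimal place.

4.7 mcg/mL

τ = 74 h = 2 half-lives, so f = (1/2)^2 = 0.25.
Accumulation ratio R = 1/(1 − f) = 1/0.75 = 4/3.
Single-dose peak C₀ = D/Vd = 70/5 = 14 mcg/mL.
Steady-state peak Cmax,ss = C₀·R = 14 × 4/3 ≈ 18.667 mcg/mL.
Steady-state trough Cmin,ss = Cmax,ss·f ≈ 18.667 × 0.25 ≈ 4.667 mcg/mL.
Trough 4.7 mcg/mL vs MEC 4 mcg/mL: adequate.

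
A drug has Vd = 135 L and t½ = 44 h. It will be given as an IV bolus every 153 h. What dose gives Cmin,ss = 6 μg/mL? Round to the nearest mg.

8211 mg

τ/t½ = 153/44 ≈ 3.4773, so f = (1/2)^(153/44) ≈ 0.089792.
Cmin,ss = (D/Vd)·f/(1−f), so D = Cmin,ss·Vd·(1−f)/f.
D = 6 × 135 × (1−f)/f ≈ 6 × 135 × 10.13685 ≈ 8210.85 mg.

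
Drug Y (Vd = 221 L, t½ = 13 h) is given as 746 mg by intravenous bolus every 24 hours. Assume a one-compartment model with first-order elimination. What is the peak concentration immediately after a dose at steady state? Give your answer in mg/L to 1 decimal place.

τ/t½ = 24/13 ≈ 1.8462, so fraction remaining f = (1/2)^(24/13) ≈ 0.2781.
Accumulation ratio R = 1/(1 − f) ≈ 1/0.7219 ≈ 1.3852.
Single-dose peak C₀ = D/Vd = 746/221 ≈ 3.376 mg/L.
Steady-state peak Cmax,ss = C₀·R ≈ 3.376 × 1.3852 ≈ 4.676 mg/L.

4.7 mg/L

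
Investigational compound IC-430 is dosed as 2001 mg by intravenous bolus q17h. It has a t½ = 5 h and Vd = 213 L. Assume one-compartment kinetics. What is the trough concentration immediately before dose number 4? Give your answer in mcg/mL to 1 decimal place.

f = (1/2)^(τ/t½) = (1/2)^(17/5) ≈ 0.0947.
C₀ = D/Vd = 2001/213 ≈ 9.394 mcg/mL.
Before the 4th dose, 3 doses have been given. Superposition: Cmin = C₀·(f + f² + … + f^3).
≈ 9.394 × (0.0947 + 0.0090 + 0.0008) ≈ 9.394 × 0.1045 ≈ 0.982 mcg/mL.

1.0 mcg/mL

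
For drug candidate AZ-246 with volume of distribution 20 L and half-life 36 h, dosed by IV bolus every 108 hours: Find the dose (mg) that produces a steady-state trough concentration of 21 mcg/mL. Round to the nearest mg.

2940 mg

τ/t½ = 108/36 ≈ 3, so f = (1/2)^(108/36) ≈ 0.125000.
Cmin,ss = (D/Vd)·f/(1−f), so D = Cmin,ss·Vd·(1−f)/f.
D = 21 × 20 × (1−f)/f ≈ 21 × 20 × 7.00000 ≈ 2940.00 mg.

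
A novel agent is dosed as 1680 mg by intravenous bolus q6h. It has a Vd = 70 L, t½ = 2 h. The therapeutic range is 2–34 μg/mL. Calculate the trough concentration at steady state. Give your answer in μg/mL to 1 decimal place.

The dosing interval is 3 half-lives, so f = 2^(−3) = 0.125.
At steady state, R = 1/(1 − 0.125) = 8/7.
Single-dose peak C₀ = D/Vd = 1680/70 = 24 μg/mL.
Steady-state peak Cmax,ss = C₀·R = 24 × 8/7 ≈ 27.429 μg/mL.
Steady-state trough Cmin,ss = Cmax,ss·f ≈ 27.429 × 0.125 ≈ 3.429 μg/mL.
Trough 3.4 μg/mL vs MEC 2 μg/mL: adequate.

3.4 μg/mL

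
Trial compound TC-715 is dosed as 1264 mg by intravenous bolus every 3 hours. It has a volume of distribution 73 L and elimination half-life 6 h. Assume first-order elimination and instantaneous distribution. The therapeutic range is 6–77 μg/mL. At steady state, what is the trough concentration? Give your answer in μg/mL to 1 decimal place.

41.8 μg/mL

k = ln2/t½ = ln2/6 ≈ 0.115525 h⁻¹; fraction remaining f = e^(−kτ) = e^(−0.115525×3) ≈ 0.7071.
Accumulation ratio R = 1/(1 − f) ≈ 1/0.2929 ≈ 3.4141.
Single-dose peak C₀ = D/Vd = 1264/73 ≈ 17.315 μg/mL.
Steady-state peak Cmax,ss = C₀·R ≈ 17.315 × 3.4141 ≈ 59.115 μg/mL.
One interval later, Cmin,ss = Cmax,ss·e^(−kτ) ≈ 59.115 × 0.7071 ≈ 41.800 μg/mL.
Trough 41.8 μg/mL vs MEC 6 μg/mL: adequate.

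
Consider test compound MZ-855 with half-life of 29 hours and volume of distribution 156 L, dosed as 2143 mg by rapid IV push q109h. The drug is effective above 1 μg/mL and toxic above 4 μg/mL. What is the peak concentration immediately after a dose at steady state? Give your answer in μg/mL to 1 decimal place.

τ/t½ = 109/29 ≈ 3.7586, so fraction remaining f = (1/2)^(109/29) ≈ 0.0739.
Accumulation ratio R = 1/(1 − f) ≈ 1/0.9261 ≈ 1.0798.
Single-dose peak C₀ = D/Vd = 2143/156 ≈ 13.737 μg/mL.
Steady-state peak Cmax,ss = C₀·R ≈ 13.737 × 1.0798 ≈ 14.833 μg/mL.
Peak 14.8 μg/mL vs MTC 4 μg/mL: exceeds toxic threshold.

14.8 μg/mL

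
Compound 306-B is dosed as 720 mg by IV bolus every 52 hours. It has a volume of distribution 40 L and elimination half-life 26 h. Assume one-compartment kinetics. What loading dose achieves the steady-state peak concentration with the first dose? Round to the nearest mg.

960 mg

f = (1/2)^(52/26) ≈ 0.250000; accumulation ratio R = 1/(1−f) ≈ 1.33333.
Loading dose to hit Cmax,ss on first dose: D_load = D_maint·R ≈ 720 × 1.33333 ≈ 960.00 mg.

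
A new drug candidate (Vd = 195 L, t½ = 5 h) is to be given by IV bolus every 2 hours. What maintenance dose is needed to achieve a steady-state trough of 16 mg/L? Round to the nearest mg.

τ/t½ = 2/5 ≈ 0.4, so f = (1/2)^(2/5) ≈ 0.757858.
Cmin,ss = (D/Vd)·f/(1−f), so D = Cmin,ss·Vd·(1−f)/f.
D = 16 × 195 × (1−f)/f ≈ 16 × 195 × 0.31951 ≈ 996.87 mg.

997 mg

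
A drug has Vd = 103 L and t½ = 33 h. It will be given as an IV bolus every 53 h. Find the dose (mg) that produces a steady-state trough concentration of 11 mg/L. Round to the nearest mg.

2316 mg

τ/t½ = 53/33 ≈ 1.6061, so f = (1/2)^(53/33) ≈ 0.328494.
Cmin,ss = (D/Vd)·f/(1−f), so D = Cmin,ss·Vd·(1−f)/f.
D = 11 × 103 × (1−f)/f ≈ 11 × 103 × 2.04420 ≈ 2316.08 mg.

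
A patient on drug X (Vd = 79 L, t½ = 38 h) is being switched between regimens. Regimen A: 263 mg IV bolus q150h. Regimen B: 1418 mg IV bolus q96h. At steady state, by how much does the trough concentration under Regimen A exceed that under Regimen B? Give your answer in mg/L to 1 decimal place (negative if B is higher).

-3.5 mg/L

Regimen A: f = (1/2)^(150/38) ≈ 0.0648; Cmin,ss = (263/79)·f/(1−f) ≈ 0.231 mg/L.
Regimen B: f = (1/2)^(96/38) ≈ 0.1736; Cmin,ss = (1418/79)·f/(1−f) ≈ 3.771 mg/L.
Difference ≈ 0.231 − 3.771 ≈ -3.540 mg/L.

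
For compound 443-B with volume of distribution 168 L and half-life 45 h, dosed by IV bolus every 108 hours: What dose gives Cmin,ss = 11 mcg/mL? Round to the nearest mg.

7906 mg

τ/t½ = 108/45 ≈ 2.4, so f = (1/2)^(108/45) ≈ 0.189465.
Cmin,ss = (D/Vd)·f/(1−f), so D = Cmin,ss·Vd·(1−f)/f.
D = 11 × 168 × (1−f)/f ≈ 11 × 168 × 4.27802 ≈ 7905.78 mg.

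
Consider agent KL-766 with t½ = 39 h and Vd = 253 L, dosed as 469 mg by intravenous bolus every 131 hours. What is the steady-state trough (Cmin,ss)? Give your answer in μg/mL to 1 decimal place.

k = ln2/t½ = ln2/39 ≈ 0.017773 h⁻¹; fraction remaining f = e^(−kτ) = e^(−0.017773×131) ≈ 0.0975.
Accumulation ratio R = 1/(1 − f) ≈ 1/0.9025 ≈ 1.1080.
Each bolus raises the concentration by D/Vd = 469/253 ≈ 1.854 μg/mL.
Steady-state peak Cmax,ss = C₀·R ≈ 1.854 × 1.1080 ≈ 2.054 μg/mL.
One interval later, Cmin,ss = Cmax,ss·e^(−kτ) ≈ 2.054 × 0.0975 ≈ 0.200 μg/mL.

0.2 μg/mL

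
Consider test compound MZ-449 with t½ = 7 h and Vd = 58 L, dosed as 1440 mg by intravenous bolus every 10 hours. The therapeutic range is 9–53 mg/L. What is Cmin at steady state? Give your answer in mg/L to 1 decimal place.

τ/t½ = 10/7 ≈ 1.4286, so fraction remaining f = (1/2)^(10/7) ≈ 0.3715.
At steady state, accumulation factor R = 1/(1 − e^(−kτ)) ≈ 1.5911.
Single-dose peak C₀ = D/Vd = 1440/58 ≈ 24.828 mg/L.
Cmax,ss = C₀/(1 − f) ≈ 24.828/0.6285 ≈ 39.504 mg/L.
One interval later, Cmin,ss = Cmax,ss·e^(−kτ) ≈ 39.504 × 0.3715 ≈ 14.676 mg/L.
Trough 14.7 mg/L vs MEC 9 mg/L: adequate.

14.7 mg/L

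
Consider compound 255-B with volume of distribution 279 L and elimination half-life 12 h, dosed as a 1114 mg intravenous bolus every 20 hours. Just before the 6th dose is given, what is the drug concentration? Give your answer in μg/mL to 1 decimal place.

f = (1/2)^(τ/t½) = (1/2)^(20/12) ≈ 0.3150.
C₀ = D/Vd = 1114/279 ≈ 3.993 μg/mL.
Before the 6th dose, 5 doses have been given. Superposition: Cmin = C₀·(f + f² + … + f^5).
≈ 3.993 × (0.3150 + 0.0992 + 0.0313 + 0.0098 + 0.0031) ≈ 3.993 × 0.4584 ≈ 1.830 μg/mL.

1.8 μg/mL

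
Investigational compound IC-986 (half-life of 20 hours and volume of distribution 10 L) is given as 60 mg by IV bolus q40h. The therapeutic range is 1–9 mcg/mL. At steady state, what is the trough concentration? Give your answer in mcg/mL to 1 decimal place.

τ = 40 h = 2 half-lives, so f = (1/2)^2 = 0.25.
Accumulation ratio R = 1/(1 − f) = 1/0.75 = 4/3.
Single-dose peak C₀ = D/Vd = 60/10 = 6 mcg/mL.
Steady-state peak Cmax,ss = C₀·R = 6 × 4/3 ≈ 8.000 mcg/mL.
Steady-state trough Cmin,ss = Cmax,ss·f ≈ 8.000 × 0.25 ≈ 2.000 mcg/mL.
Trough 2.0 mcg/mL vs MEC 1 mcg/mL: adequate.

2.0 mcg/mL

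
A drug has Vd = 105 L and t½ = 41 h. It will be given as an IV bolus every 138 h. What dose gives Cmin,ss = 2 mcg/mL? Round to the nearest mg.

1955 mg

τ/t½ = 138/41 ≈ 3.3659, so f = (1/2)^(138/41) ≈ 0.097001.
Cmin,ss = (D/Vd)·f/(1−f), so D = Cmin,ss·Vd·(1−f)/f.
D = 2 × 105 × (1−f)/f ≈ 2 × 105 × 9.30917 ≈ 1954.93 mg.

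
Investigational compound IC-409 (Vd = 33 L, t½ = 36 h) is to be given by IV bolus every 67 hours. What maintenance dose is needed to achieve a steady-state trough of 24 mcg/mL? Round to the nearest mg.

τ/t½ = 67/36 ≈ 1.8611, so f = (1/2)^(67/36) ≈ 0.275264.
Cmin,ss = (D/Vd)·f/(1−f), so D = Cmin,ss·Vd·(1−f)/f.
D = 24 × 33 × (1−f)/f ≈ 24 × 33 × 2.63288 ≈ 2085.24 mg.

2085 mg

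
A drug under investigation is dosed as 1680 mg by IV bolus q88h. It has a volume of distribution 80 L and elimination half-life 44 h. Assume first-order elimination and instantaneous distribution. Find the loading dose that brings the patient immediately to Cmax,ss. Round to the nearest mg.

f = (1/2)^(88/44) ≈ 0.250000; accumulation ratio R = 1/(1−f) ≈ 1.33333.
Loading dose to hit Cmax,ss on first dose: D_load = D_maint·R ≈ 1680 × 1.33333 ≈ 2239.99 mg.

2240 mg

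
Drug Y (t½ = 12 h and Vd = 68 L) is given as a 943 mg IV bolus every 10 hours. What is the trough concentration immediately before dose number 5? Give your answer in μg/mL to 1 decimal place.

f = (1/2)^(τ/t½) = (1/2)^(10/12) ≈ 0.5612.
C₀ = D/Vd = 943/68 ≈ 13.868 μg/mL.
Before the 5th dose, 4 doses have been given. Superposition: Cmin = C₀·(f + f² + … + f^4).
≈ 13.868 × (0.5612 + 0.3149 + 0.1767 + 0.0992) ≈ 13.868 × 1.1520 ≈ 15.976 μg/mL.

16.0 μg/mL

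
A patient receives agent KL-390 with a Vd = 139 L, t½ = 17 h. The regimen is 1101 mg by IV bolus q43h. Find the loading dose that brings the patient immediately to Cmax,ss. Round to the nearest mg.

1332 mg

f = (1/2)^(43/17) ≈ 0.173209; accumulation ratio R = 1/(1−f) ≈ 1.20950.
Loading dose to hit Cmax,ss on first dose: D_load = D_maint·R ≈ 1101 × 1.20950 ≈ 1331.66 mg.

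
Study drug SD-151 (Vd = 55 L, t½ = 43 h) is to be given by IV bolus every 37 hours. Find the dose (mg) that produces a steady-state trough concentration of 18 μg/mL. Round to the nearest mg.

τ/t½ = 37/43 ≈ 0.86047, so f = (1/2)^(37/43) ≈ 0.550775.
Cmin,ss = (D/Vd)·f/(1−f), so D = Cmin,ss·Vd·(1−f)/f.
D = 18 × 55 × (1−f)/f ≈ 18 × 55 × 0.81562 ≈ 807.46 mg.

807 mg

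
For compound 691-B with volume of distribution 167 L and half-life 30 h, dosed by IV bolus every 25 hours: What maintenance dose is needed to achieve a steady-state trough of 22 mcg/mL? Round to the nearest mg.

2872 mg

τ/t½ = 25/30 ≈ 0.83333, so f = (1/2)^(25/30) ≈ 0.561231.
Cmin,ss = (D/Vd)·f/(1−f), so D = Cmin,ss·Vd·(1−f)/f.
D = 22 × 167 × (1−f)/f ≈ 22 × 167 × 0.78180 ≈ 2872.33 mg.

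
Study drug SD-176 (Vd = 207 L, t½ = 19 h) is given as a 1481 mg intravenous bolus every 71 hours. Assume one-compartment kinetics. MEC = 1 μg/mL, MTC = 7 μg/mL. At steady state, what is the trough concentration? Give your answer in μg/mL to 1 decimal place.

Over one 71-h interval, 71/19 ≈ 3.7368 half-lives elapse, leaving f ≈ 0.0750 of each dose.
At steady state, accumulation factor R = 1/(1 − e^(−kτ)) ≈ 1.0811.
Single-dose peak C₀ = D/Vd = 1481/207 ≈ 7.155 μg/mL.
Cmax,ss = C₀/(1 − f) ≈ 7.155/0.9250 ≈ 7.735 μg/mL.
Steady-state trough Cmin,ss = Cmax,ss·f ≈ 7.735 × 0.0750 ≈ 0.580 μg/mL.
Trough 0.6 μg/mL vs MEC 1 μg/mL: subtherapeutic.

0.6 μg/mL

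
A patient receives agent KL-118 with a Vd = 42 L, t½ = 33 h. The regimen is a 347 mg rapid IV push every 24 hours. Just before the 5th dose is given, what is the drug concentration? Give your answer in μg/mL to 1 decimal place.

10.9 μg/mL

f = (1/2)^(τ/t½) = (1/2)^(24/33) ≈ 0.6040.
C₀ = D/Vd = 347/42 ≈ 8.262 μg/mL.
Before the 5th dose, 4 doses have been given. Superposition: Cmin = C₀·(f + f² + … + f^4).
≈ 8.262 × (0.6040 + 0.3648 + 0.2203 + 0.1331) ≈ 8.262 × 1.3222 ≈ 10.924 μg/mL.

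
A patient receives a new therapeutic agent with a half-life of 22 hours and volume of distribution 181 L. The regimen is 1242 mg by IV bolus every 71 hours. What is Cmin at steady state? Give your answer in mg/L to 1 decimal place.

Over one 71-h interval, 71/22 ≈ 3.2273 half-lives elapse, leaving f ≈ 0.1068 of each dose.
Single-dose peak C₀ = D/Vd = 1242/181 ≈ 6.862 mg/L.
Steady-state trough Cmin,ss = C₀·f/(1−f) ≈ 6.862 × 0.1068/0.8932 ≈ 0.820 mg/L.

0.8 mg/L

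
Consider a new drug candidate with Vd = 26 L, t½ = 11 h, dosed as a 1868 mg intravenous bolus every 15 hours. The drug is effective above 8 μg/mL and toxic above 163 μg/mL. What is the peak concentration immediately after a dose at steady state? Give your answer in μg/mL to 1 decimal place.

k = ln2/t½ = ln2/11 ≈ 0.063013 h⁻¹; fraction remaining f = e^(−kτ) = e^(−0.063013×15) ≈ 0.3886.
At steady state, accumulation factor R = 1/(1 − e^(−kτ)) ≈ 1.6356.
Single-dose peak C₀ = D/Vd = 1868/26 ≈ 71.846 μg/mL.
Cmax,ss = C₀/(1 − f) ≈ 71.846/0.6114 ≈ 117.511 μg/mL.
Peak 117.5 μg/mL vs MTC 163 μg/mL: below toxic threshold.

117.5 μg/mL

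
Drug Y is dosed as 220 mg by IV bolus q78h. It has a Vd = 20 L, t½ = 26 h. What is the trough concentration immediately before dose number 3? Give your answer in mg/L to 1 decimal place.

f = (1/2)^(τ/t½) = (1/2)^(78/26) ≈ 0.1250.
C₀ = D/Vd = 220/20 ≈ 11.000 mg/L.
Before the 3rd dose, 2 doses have been given. Superposition: Cmin = C₀·(f + f²).
≈ 11.000 × (0.1250 + 0.0156) ≈ 11.000 × 0.1406 ≈ 1.547 mg/L.

1.5 mg/L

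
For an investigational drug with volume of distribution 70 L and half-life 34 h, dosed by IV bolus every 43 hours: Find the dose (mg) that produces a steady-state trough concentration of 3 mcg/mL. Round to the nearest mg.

τ/t½ = 43/34 ≈ 1.2647, so f = (1/2)^(43/34) ≈ 0.416184.
Cmin,ss = (D/Vd)·f/(1−f), so D = Cmin,ss·Vd·(1−f)/f.
D = 3 × 70 × (1−f)/f ≈ 3 × 70 × 1.40278 ≈ 294.58 mg.

295 mg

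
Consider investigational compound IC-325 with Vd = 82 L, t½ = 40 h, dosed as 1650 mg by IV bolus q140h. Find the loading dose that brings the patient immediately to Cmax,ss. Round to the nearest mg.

f = (1/2)^(140/40) ≈ 0.088388; accumulation ratio R = 1/(1−f) ≈ 1.09696.
Loading dose to hit Cmax,ss on first dose: D_load = D_maint·R ≈ 1650 × 1.09696 ≈ 1809.98 mg.

1810 mg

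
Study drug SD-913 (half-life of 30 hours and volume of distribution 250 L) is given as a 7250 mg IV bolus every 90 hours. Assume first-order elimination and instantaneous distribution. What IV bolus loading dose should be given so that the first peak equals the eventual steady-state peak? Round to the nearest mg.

f = (1/2)^(90/30) ≈ 0.125000; accumulation ratio R = 1/(1−f) ≈ 1.14286.
Loading dose to hit Cmax,ss on first dose: D_load = D_maint·R ≈ 7250 × 1.14286 ≈ 8285.74 mg.

8286 mg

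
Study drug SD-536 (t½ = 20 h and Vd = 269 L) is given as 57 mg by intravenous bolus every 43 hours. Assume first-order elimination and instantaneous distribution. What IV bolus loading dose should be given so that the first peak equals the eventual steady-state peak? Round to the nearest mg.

f = (1/2)^(43/20) ≈ 0.225313; accumulation ratio R = 1/(1−f) ≈ 1.29084.
Loading dose to hit Cmax,ss on first dose: D_load = D_maint·R ≈ 57 × 1.29084 ≈ 73.58 mg.

74 mg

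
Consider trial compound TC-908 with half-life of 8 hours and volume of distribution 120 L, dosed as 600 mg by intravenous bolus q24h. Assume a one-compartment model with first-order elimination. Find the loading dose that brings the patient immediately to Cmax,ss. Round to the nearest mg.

f = (1/2)^(24/8) ≈ 0.125000; accumulation ratio R = 1/(1−f) ≈ 1.14286.
Loading dose to hit Cmax,ss on first dose: D_load = D_maint·R ≈ 600 × 1.14286 ≈ 685.72 mg.

686 mg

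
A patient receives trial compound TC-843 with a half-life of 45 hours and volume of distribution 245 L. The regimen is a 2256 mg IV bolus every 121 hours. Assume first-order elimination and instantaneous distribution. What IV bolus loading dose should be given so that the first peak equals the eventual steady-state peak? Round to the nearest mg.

f = (1/2)^(121/45) ≈ 0.155083; accumulation ratio R = 1/(1−f) ≈ 1.18355.
Loading dose to hit Cmax,ss on first dose: D_load = D_maint·R ≈ 2256 × 1.18355 ≈ 2670.09 mg.

2670 mg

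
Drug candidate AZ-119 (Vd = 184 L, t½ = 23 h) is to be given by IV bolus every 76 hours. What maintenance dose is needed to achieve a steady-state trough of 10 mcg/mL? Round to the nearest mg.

16337 mg

τ/t½ = 76/23 ≈ 3.3043, so f = (1/2)^(76/23) ≈ 0.101226.
Cmin,ss = (D/Vd)·f/(1−f), so D = Cmin,ss·Vd·(1−f)/f.
D = 10 × 184 × (1−f)/f ≈ 10 × 184 × 8.87888 ≈ 16337.14 mg.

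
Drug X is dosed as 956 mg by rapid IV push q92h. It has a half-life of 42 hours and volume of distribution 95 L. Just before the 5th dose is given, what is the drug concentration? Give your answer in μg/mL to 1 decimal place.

f = (1/2)^(τ/t½) = (1/2)^(92/42) ≈ 0.2191.
C₀ = D/Vd = 956/95 ≈ 10.063 μg/mL.
Before the 5th dose, 4 doses have been given. Superposition: Cmin = C₀·(f + f² + … + f^4).
≈ 10.063 × (0.2191 + 0.0480 + 0.0105 + 0.0023) ≈ 10.063 × 0.2799 ≈ 2.817 μg/mL.

2.8 μg/mL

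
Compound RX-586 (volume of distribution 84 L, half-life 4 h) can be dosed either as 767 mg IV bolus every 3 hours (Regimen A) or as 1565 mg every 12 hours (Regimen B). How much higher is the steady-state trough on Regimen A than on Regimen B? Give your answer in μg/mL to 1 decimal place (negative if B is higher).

10.7 μg/mL

Regimen A: f = (1/2)^(3/4) ≈ 0.5946; Cmin,ss = (767/84)·f/(1−f) ≈ 13.392 μg/mL.
Regimen B: f = (1/2)^(12/4) ≈ 0.1250; Cmin,ss = (1565/84)·f/(1−f) ≈ 2.662 μg/mL.
Difference ≈ 13.392 − 2.662 ≈ 10.730 μg/mL.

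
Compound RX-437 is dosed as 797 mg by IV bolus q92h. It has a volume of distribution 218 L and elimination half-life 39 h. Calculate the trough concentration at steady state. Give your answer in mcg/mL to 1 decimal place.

0.9 mcg/mL

τ/t½ = 92/39 ≈ 2.359, so fraction remaining f = (1/2)^(92/39) ≈ 0.1949.
At steady state, accumulation factor R = 1/(1 − e^(−kτ)) ≈ 1.2421.
Single-dose peak C₀ = D/Vd = 797/218 ≈ 3.656 mcg/mL.
Steady-state peak Cmax,ss = C₀·R ≈ 3.656 × 1.2421 ≈ 4.541 mcg/mL.
Steady-state trough Cmin,ss = Cmax,ss·f ≈ 4.541 × 0.1949 ≈ 0.885 mcg/mL.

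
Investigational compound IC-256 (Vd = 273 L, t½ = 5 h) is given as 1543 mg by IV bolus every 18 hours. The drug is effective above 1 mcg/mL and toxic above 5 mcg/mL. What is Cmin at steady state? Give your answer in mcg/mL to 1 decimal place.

Over one 18-h interval, 18/5 ≈ 3.6 half-lives elapse, leaving f ≈ 0.0825 of each dose.
Each bolus raises the concentration by D/Vd = 1543/273 ≈ 5.652 mcg/mL.
Steady-state trough Cmin,ss = C₀·f/(1−f) ≈ 5.652 × 0.0825/0.9175 ≈ 0.508 mcg/mL.
Trough 0.5 mcg/mL vs MEC 1 mcg/mL: subtherapeutic.

0.5 mcg/mL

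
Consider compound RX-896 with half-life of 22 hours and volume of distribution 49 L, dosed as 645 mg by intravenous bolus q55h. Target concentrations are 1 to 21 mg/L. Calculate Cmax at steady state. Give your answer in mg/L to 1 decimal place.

τ/t½ = 55/22 ≈ 2.5, so fraction remaining f = (1/2)^(55/22) ≈ 0.1768.
At steady state, accumulation factor R = 1/(1 − e^(−kτ)) ≈ 1.2148.
Single-dose peak C₀ = D/Vd = 645/49 ≈ 13.163 mg/L.
Steady-state peak Cmax,ss = C₀·R ≈ 13.163 × 1.2148 ≈ 15.990 mg/L.
Peak 16.0 mg/L vs MTC 21 mg/L: below toxic threshold.

16.0 mg/L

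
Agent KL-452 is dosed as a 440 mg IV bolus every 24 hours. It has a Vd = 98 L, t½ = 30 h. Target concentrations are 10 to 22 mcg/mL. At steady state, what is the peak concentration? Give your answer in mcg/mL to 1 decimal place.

10.5 mcg/mL

τ/t½ = 24/30 ≈ 0.8, so fraction remaining f = (1/2)^(24/30) ≈ 0.5743.
Accumulation ratio R = 1/(1 − f) ≈ 1/0.4257 ≈ 2.3491.
Each bolus raises the concentration by D/Vd = 440/98 ≈ 4.490 mcg/mL.
Steady-state peak Cmax,ss = C₀·R ≈ 4.490 × 2.3491 ≈ 10.547 mcg/mL.
Peak 10.5 mcg/mL vs MTC 22 mcg/mL: below toxic threshold.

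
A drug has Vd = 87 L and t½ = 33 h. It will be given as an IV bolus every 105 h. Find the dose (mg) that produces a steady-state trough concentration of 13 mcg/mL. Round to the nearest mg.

τ/t½ = 105/33 ≈ 3.1818, so f = (1/2)^(105/33) ≈ 0.110199.
Cmin,ss = (D/Vd)·f/(1−f), so D = Cmin,ss·Vd·(1−f)/f.
D = 13 × 87 × (1−f)/f ≈ 13 × 87 × 8.07449 ≈ 9132.25 mg.

9132 mg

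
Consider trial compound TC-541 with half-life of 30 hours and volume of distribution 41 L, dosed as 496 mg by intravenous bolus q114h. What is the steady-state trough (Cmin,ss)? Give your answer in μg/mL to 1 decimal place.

τ/t½ = 114/30 ≈ 3.8, so fraction remaining f = (1/2)^(114/30) ≈ 0.0718.
Accumulation ratio R = 1/(1 − f) ≈ 1/0.9282 ≈ 1.0774.
Each bolus raises the concentration by D/Vd = 496/41 ≈ 12.098 μg/mL.
Cmax,ss = C₀/(1 − f) ≈ 12.098/0.9282 ≈ 13.034 μg/mL.
Steady-state trough Cmin,ss = Cmax,ss·f ≈ 13.034 × 0.0718 ≈ 0.936 μg/mL.

0.9 μg/mL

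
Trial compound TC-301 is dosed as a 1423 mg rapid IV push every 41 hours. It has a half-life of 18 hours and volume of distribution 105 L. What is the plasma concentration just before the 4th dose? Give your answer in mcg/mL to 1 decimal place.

3.5 mcg/mL

f = (1/2)^(τ/t½) = (1/2)^(41/18) ≈ 0.2062.
C₀ = D/Vd = 1423/105 ≈ 13.552 mcg/mL.
Before the 4th dose, 3 doses have been given. Superposition: Cmin = C₀·(f + f² + … + f^3).
≈ 13.552 × (0.2062 + 0.0425 + 0.0088) ≈ 13.552 × 0.2575 ≈ 3.490 mcg/mL.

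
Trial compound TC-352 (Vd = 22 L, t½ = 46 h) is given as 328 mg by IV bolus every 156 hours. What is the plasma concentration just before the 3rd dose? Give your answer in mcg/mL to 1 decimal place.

1.6 mcg/mL

f = (1/2)^(τ/t½) = (1/2)^(156/46) ≈ 0.0953.
C₀ = D/Vd = 328/22 ≈ 14.909 mcg/mL.
Before the 3rd dose, 2 doses have been given. Superposition: Cmin = C₀·(f + f²).
≈ 14.909 × (0.0953 + 0.0091) ≈ 14.909 × 0.1044 ≈ 1.556 mcg/mL.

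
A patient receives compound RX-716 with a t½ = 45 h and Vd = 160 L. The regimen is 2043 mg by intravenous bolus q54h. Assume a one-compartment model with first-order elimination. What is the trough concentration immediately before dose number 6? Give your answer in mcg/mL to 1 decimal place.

9.7 mcg/mL

f = (1/2)^(τ/t½) = (1/2)^(54/45) ≈ 0.4353.
C₀ = D/Vd = 2043/160 ≈ 12.769 mcg/mL.
Before the 6th dose, 5 doses have been given. Superposition: Cmin = C₀·(f + f² + … + f^5).
≈ 12.769 × (0.4353 + 0.1895 + 0.0825 + 0.0359 + 0.0156) ≈ 12.769 × 0.7588 ≈ 9.689 mcg/mL.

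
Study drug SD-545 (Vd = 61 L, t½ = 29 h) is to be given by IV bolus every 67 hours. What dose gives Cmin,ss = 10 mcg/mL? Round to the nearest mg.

2416 mg

τ/t½ = 67/29 ≈ 2.3103, so f = (1/2)^(67/29) ≈ 0.201612.
Cmin,ss = (D/Vd)·f/(1−f), so D = Cmin,ss·Vd·(1−f)/f.
D = 10 × 61 × (1−f)/f ≈ 10 × 61 × 3.96002 ≈ 2415.61 mg.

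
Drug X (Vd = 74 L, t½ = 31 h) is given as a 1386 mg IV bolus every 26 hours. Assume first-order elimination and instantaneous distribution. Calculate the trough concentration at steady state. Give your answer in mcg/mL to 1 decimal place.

τ/t½ = 26/31 ≈ 0.83871, so fraction remaining f = (1/2)^(26/31) ≈ 0.5591.
Accumulation ratio R = 1/(1 − f) ≈ 1/0.4409 ≈ 2.2681.
Single-dose peak C₀ = D/Vd = 1386/74 ≈ 18.730 mcg/mL.
Cmax,ss = C₀/(1 − f) ≈ 18.730/0.4409 ≈ 42.481 mcg/mL.
Steady-state trough Cmin,ss = Cmax,ss·f ≈ 42.481 × 0.5591 ≈ 23.751 mcg/mL.

23.8 mcg/mL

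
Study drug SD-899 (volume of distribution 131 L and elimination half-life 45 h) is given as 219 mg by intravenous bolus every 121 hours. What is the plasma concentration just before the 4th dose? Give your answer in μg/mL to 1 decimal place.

0.3 μg/mL

f = (1/2)^(τ/t½) = (1/2)^(121/45) ≈ 0.1551.
C₀ = D/Vd = 219/131 ≈ 1.672 μg/mL.
Before the 4th dose, 3 doses have been given. Superposition: Cmin = C₀·(f + f² + … + f^3).
≈ 1.672 × (0.1551 + 0.0241 + 0.0037) ≈ 1.672 × 0.1829 ≈ 0.306 μg/mL.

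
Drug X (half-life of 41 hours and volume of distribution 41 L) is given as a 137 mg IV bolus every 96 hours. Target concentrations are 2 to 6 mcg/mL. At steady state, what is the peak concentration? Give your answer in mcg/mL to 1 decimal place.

τ/t½ = 96/41 ≈ 2.3415, so fraction remaining f = (1/2)^(96/41) ≈ 0.1973.
Accumulation ratio R = 1/(1 − f) ≈ 1/0.8027 ≈ 1.2458.
Each bolus raises the concentration by D/Vd = 137/41 ≈ 3.341 mcg/mL.
Cmax,ss = C₀/(1 − f) ≈ 3.341/0.8027 ≈ 4.162 mcg/mL.
Peak 4.2 mcg/mL vs MTC 6 mcg/mL: below toxic threshold.

4.2 mcg/mL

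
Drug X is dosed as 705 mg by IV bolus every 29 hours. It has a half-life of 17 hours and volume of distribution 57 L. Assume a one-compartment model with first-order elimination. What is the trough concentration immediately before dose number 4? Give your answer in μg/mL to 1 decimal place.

5.3 μg/mL

f = (1/2)^(τ/t½) = (1/2)^(29/17) ≈ 0.3065.
C₀ = D/Vd = 705/57 ≈ 12.368 μg/mL.
Before the 4th dose, 3 doses have been given. Superposition: Cmin = C₀·(f + f² + … + f^3).
≈ 12.368 × (0.3065 + 0.0939 + 0.0288) ≈ 12.368 × 0.4292 ≈ 5.308 μg/mL.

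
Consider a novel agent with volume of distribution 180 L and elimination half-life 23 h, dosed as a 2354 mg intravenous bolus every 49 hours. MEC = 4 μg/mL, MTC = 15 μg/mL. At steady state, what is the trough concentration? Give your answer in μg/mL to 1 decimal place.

3.9 μg/mL

τ/t½ = 49/23 ≈ 2.1304, so fraction remaining f = (1/2)^(49/23) ≈ 0.2284.
Each bolus raises the concentration by D/Vd = 2354/180 ≈ 13.078 μg/mL.
Steady-state trough Cmin,ss = C₀·f/(1−f) ≈ 13.078 × 0.2284/0.7716 ≈ 3.871 μg/mL.
Trough 3.9 μg/mL vs MEC 4 μg/mL: subtherapeutic.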